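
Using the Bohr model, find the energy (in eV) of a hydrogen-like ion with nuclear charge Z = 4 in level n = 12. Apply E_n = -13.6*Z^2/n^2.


E_n = -13.6 * Z^2 / n^2
= -13.6 * 4^2 / 12^2
= -13.6 * 16 / 144
= -1.5111 eV

-1.5111


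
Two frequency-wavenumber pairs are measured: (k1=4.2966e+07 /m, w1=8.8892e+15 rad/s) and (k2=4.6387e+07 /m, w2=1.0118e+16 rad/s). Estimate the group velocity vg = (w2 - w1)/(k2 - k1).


vg = (w2 - w1) / (k2 - k1)
= (1.0118e+16 - 8.8892e+15) / (4.6387e+07 - 4.2966e+07)
= 1.2288e+15 / 3.4210e+06
= 3.5919e+08 m/s

3.5919e+08


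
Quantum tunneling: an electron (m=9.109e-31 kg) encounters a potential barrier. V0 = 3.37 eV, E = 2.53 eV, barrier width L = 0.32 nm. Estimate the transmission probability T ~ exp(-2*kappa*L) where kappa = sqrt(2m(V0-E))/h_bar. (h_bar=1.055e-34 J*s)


V0 - E = 0.84 eV = 1.3457e-19 J
kappa = sqrt(2 * m * (V0-E)) / h_bar
= sqrt(2 * 9.109e-31 * 1.3457e-19) / 1.055e-34
= 4.6932e+09 /m
2*kappa*L = 2 * 4.6932e+09 * 0.32e-9
= 3.0036
T = exp(-3.0036) = 4.960587e-02

4.960587e-02


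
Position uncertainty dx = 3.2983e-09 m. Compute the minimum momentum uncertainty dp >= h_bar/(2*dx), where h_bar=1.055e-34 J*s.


dp = h_bar / (2 * dx)
= 1.055e-34 / (2 * 3.2983e-09)
= 1.055e-34 / 6.5966e-09
= 1.5993e-26 kg*m/s

1.5993e-26


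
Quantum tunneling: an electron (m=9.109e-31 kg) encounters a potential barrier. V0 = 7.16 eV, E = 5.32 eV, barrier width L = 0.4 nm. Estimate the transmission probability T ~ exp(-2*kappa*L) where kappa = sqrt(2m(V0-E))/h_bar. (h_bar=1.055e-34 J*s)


V0 - E = 1.84 eV = 2.9477e-19 J
kappa = sqrt(2 * m * (V0-E)) / h_bar
= sqrt(2 * 9.109e-31 * 2.9477e-19) / 1.055e-34
= 6.9461e+09 /m
2*kappa*L = 2 * 6.9461e+09 * 0.4e-9
= 5.5568
T = exp(-5.5568) = 3.860950e-03

3.860950e-03


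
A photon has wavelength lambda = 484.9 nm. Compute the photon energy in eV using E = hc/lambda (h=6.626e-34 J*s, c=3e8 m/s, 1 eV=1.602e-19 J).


E = hc / lambda
= (6.626e-34)(3e8) / (484.9e-9)
= 1.9878e-25 / 4.8490e-07
= 4.0994e-19 J
Converting to eV: 4.0994e-19 / 1.602e-19
= 2.5589 eV

2.5589


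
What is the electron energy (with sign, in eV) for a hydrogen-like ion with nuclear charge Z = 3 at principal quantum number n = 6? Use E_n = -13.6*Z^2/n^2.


E_n = -13.6 * Z^2 / n^2
= -13.6 * 3^2 / 6^2
= -13.6 * 9 / 36
= -3.4 eV

-3.4


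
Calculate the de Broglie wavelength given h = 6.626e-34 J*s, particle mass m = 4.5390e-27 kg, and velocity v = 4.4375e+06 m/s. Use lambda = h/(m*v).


lambda = h / (m * v)
= 6.626e-34 / (4.5390e-27 * 4.4375e+06)
= 6.626e-34 / 2.0142e-20
= 3.2897e-14 m

3.2897e-14


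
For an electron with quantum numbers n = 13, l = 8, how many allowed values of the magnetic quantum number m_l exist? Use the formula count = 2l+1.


m_l ranges from -l to +l in integer steps
So m_l goes from -8 to +8
Count = 2l + 1 = 2*8 + 1
= 17

17


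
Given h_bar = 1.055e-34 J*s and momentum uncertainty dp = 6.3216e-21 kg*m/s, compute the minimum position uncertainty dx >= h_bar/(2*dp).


dx = h_bar / (2 * dp)
= 1.055e-34 / (2 * 6.3216e-21)
= 1.055e-34 / 1.2643e-20
= 8.3444e-15 m

8.3444e-15


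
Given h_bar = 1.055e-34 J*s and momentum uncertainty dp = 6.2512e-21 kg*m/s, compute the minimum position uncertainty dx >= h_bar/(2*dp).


dx = h_bar / (2 * dp)
= 1.055e-34 / (2 * 6.2512e-21)
= 1.055e-34 / 1.2502e-20
= 8.4384e-15 m

8.4384e-15


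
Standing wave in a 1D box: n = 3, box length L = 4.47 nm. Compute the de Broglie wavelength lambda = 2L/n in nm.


lambda = 2L / n
= 2 * 4.47 / 3
= 8.94 / 3
= 2.98 nm

2.98


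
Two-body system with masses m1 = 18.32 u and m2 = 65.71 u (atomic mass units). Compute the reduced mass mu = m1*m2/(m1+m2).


mu = m1 * m2 / (m1 + m2)
= 18.32 * 65.71 / (18.32 + 65.71)
= 1203.8072 / 84.03
= 14.3259 u

14.3259


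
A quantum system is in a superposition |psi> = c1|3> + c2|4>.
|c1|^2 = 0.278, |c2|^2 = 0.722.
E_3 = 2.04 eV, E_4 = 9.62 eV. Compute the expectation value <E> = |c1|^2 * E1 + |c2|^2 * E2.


<E> = |c1|^2 * E1 + |c2|^2 * E2
= 0.278 * 2.04 + 0.722 * 9.62
= 0.5671 + 6.9456
= 7.5128 eV

7.5128


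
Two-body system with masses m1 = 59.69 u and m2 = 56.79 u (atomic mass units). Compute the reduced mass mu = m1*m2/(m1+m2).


mu = m1 * m2 / (m1 + m2)
= 59.69 * 56.79 / (59.69 + 56.79)
= 3389.7951 / 116.48
= 29.1019 u

29.1019


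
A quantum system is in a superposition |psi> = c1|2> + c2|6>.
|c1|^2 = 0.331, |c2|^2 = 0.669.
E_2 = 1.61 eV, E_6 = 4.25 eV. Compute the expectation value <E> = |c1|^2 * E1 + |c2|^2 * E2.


<E> = |c1|^2 * E1 + |c2|^2 * E2
= 0.331 * 1.61 + 0.669 * 4.25
= 0.5329 + 2.8433
= 3.3762 eV

3.3762


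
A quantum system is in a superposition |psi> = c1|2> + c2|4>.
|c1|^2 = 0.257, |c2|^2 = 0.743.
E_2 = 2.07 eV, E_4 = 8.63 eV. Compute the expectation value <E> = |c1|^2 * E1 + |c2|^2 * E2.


<E> = |c1|^2 * E1 + |c2|^2 * E2
= 0.257 * 2.07 + 0.743 * 8.63
= 0.532 + 6.4121
= 6.9441 eV

6.9441


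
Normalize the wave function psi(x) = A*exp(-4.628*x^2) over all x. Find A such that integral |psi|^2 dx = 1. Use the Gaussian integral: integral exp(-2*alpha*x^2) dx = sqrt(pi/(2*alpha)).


integral |psi|^2 dx = A^2 * sqrt(pi/(2*alpha)) = 1
A^2 = sqrt(2*alpha/pi)
= sqrt(2 * 4.628 / pi)
= 1.716472
A = sqrt(1.716472)
= 1.3101

1.3101


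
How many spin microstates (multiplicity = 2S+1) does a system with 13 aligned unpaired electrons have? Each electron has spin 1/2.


Total spin S = N * (1/2) = 13 * 0.5 = 6.5
Spin multiplicity = 2S + 1
= 2 * 6.5 + 1
= 14

14


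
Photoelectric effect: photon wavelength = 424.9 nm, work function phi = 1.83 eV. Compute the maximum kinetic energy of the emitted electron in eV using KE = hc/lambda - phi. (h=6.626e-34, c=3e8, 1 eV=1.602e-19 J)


E_photon = hc / lambda
= (6.626e-34)(3e8) / (424.9e-9)
= 4.6783e-19 J
= 2.9203 eV
KE = E_photon - phi
= 2.9203 - 1.83
= 1.0903 eV

1.0903


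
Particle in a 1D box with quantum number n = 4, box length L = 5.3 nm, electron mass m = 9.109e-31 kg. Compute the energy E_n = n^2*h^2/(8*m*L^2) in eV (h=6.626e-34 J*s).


E = n^2 * h^2 / (8 * m * L^2)
= 4^2 * (6.626e-34)^2 / (8 * 9.109e-31 * (5.3e-9)^2)
= 16 * 4.3904e-67 / (8 * 9.109e-31 * 2.8090e-17)
= 3.4317e-20 J
= 0.2142 eV

0.2142


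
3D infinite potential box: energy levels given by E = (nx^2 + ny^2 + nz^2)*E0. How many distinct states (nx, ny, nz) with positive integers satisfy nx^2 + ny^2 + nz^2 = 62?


Enumerate all (nx, ny, nz) with nx^2 + ny^2 + nz^2 = 62:
(1,5,6)
(1,6,5)
(2,3,7)
(2,7,3)
(3,2,7)
(3,7,2)
(5,1,6)
(5,6,1)
(6,1,5)
(6,5,1)
(7,2,3)
(7,3,2)
Total degeneracy = 12

12


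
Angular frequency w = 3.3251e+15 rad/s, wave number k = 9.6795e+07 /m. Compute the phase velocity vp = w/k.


vp = w / k
= 3.3251e+15 / 9.6795e+07
= 3.4352e+07 m/s

3.4352e+07


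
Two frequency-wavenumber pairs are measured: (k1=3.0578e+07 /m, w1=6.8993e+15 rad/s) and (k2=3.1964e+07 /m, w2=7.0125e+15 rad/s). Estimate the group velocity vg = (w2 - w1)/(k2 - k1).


vg = (w2 - w1) / (k2 - k1)
= (7.0125e+15 - 6.8993e+15) / (3.1964e+07 - 3.0578e+07)
= 1.1320e+14 / 1.3860e+06
= 8.1674e+07 m/s

8.1674e+07


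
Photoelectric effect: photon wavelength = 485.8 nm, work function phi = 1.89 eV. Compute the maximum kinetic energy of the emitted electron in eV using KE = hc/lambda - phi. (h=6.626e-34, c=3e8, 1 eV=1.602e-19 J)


E_photon = hc / lambda
= (6.626e-34)(3e8) / (485.8e-9)
= 4.0918e-19 J
= 2.5542 eV
KE = E_photon - phi
= 2.5542 - 1.89
= 0.6642 eV

0.6642


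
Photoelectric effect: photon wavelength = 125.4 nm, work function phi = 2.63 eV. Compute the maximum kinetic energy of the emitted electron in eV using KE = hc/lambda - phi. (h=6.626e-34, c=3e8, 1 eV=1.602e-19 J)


E_photon = hc / lambda
= (6.626e-34)(3e8) / (125.4e-9)
= 1.5852e-18 J
= 9.8949 eV
KE = E_photon - phi
= 9.8949 - 2.63
= 7.2649 eV

7.2649


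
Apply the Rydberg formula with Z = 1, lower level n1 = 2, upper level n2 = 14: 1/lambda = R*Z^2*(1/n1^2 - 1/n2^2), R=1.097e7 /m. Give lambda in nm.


1/lambda = R * Z^2 * (1/n1^2 - 1/n2^2)
= 1.097e7 * 1^2 * (1/2^2 - 1/14^2)
= 1.097e7 * 1 * (0.25 - 0.005102)
= 2.6865e+06 /m
lambda = 1 / 2.6865e+06
= 372.2273 nm

372.2273


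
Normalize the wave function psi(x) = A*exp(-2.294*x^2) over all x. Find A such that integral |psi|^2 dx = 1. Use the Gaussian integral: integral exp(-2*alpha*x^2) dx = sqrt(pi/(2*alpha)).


integral |psi|^2 dx = A^2 * sqrt(pi/(2*alpha)) = 1
A^2 = sqrt(2*alpha/pi)
= sqrt(2 * 2.294 / pi)
= 1.208472
A = sqrt(1.208472)
= 1.0993

1.0993


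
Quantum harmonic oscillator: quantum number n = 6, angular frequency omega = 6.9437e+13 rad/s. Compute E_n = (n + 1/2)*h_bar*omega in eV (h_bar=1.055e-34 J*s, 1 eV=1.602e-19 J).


E = (n + 1/2) * h_bar * omega
= (6 + 0.5) * 1.055e-34 * 6.9437e+13
= 6.5 * 7.3256e-21
= 4.7616e-20 J
= 0.2972 eV

0.2972


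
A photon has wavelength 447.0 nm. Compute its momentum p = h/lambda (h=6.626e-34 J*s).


p = h / lambda
= 6.626e-34 / (447.0e-9)
= 6.626e-34 / 4.4700e-07
= 1.4823e-27 kg*m/s

1.4823e-27


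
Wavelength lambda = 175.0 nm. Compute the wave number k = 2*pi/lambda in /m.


k = 2 * pi / lambda
= 6.2832 / (175.0e-9)
= 6.2832 / 1.7500e-07
= 3.5904e+07 /m

3.5904e+07


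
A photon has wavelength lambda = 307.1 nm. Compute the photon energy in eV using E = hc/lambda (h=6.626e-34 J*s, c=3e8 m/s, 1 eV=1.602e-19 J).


E = hc / lambda
= (6.626e-34)(3e8) / (307.1e-9)
= 1.9878e-25 / 3.0710e-07
= 6.4728e-19 J
Converting to eV: 6.4728e-19 / 1.602e-19
= 4.0405 eV

4.0405


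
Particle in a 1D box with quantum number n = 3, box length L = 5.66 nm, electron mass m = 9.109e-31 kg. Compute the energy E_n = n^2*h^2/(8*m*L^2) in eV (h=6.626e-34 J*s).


E = n^2 * h^2 / (8 * m * L^2)
= 3^2 * (6.626e-34)^2 / (8 * 9.109e-31 * (5.66e-9)^2)
= 9 * 4.3904e-67 / (8 * 9.109e-31 * 3.2036e-17)
= 1.6926e-20 J
= 0.1057 eV

0.1057


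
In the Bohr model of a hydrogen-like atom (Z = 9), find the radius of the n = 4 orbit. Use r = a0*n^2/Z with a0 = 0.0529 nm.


r = a0 * n^2 / Z
= 0.0529 * 4^2 / 9
= 0.0529 * 16 / 9
= 0.094 nm

0.094


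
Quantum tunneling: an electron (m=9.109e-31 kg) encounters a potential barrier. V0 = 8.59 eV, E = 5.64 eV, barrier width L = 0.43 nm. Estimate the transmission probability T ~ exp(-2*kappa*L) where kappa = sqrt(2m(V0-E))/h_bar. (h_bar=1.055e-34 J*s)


V0 - E = 2.95 eV = 4.7259e-19 J
kappa = sqrt(2 * m * (V0-E)) / h_bar
= sqrt(2 * 9.109e-31 * 4.7259e-19) / 1.055e-34
= 8.7951e+09 /m
2*kappa*L = 2 * 8.7951e+09 * 0.43e-9
= 7.5638
T = exp(-7.5638) = 5.189126e-04

5.189126e-04


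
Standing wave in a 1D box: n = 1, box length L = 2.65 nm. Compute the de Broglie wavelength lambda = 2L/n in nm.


lambda = 2L / n
= 2 * 2.65 / 1
= 5.3 / 1
= 5.3 nm

5.3


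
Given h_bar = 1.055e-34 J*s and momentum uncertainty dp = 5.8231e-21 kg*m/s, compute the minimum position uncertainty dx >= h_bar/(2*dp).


dx = h_bar / (2 * dp)
= 1.055e-34 / (2 * 5.8231e-21)
= 1.055e-34 / 1.1646e-20
= 9.0587e-15 m

9.0587e-15


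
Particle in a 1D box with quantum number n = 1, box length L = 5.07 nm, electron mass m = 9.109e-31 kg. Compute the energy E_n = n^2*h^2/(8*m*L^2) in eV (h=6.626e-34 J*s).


E = n^2 * h^2 / (8 * m * L^2)
= 1^2 * (6.626e-34)^2 / (8 * 9.109e-31 * (5.07e-9)^2)
= 1 * 4.3904e-67 / (8 * 9.109e-31 * 2.5705e-17)
= 2.3438e-21 J
= 0.0146 eV

0.0146


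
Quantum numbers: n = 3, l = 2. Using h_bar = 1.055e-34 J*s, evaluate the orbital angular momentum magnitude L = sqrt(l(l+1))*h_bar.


L = sqrt(l*(l+1)) * h_bar
= sqrt(2 * 3) * 1.055e-34
= sqrt(6) * 1.055e-34
= 2.4495 * 1.055e-34
= 2.5842e-34 J*s

2.5842e-34


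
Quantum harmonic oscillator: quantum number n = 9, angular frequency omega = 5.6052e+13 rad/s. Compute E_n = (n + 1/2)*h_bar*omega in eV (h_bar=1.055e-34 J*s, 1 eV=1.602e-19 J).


E = (n + 1/2) * h_bar * omega
= (9 + 0.5) * 1.055e-34 * 5.6052e+13
= 9.5 * 5.9135e-21
= 5.6178e-20 J
= 0.3507 eV

0.3507


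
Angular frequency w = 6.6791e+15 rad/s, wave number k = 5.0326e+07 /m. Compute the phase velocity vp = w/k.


vp = w / k
= 6.6791e+15 / 5.0326e+07
= 1.3272e+08 m/s

1.3272e+08


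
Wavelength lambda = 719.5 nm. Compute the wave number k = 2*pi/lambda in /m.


k = 2 * pi / lambda
= 6.2832 / (719.5e-9)
= 6.2832 / 7.1950e-07
= 8.7327e+06 /m

8.7327e+06


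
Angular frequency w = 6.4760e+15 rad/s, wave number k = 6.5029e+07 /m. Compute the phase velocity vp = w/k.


vp = w / k
= 6.4760e+15 / 6.5029e+07
= 9.9586e+07 m/s

9.9586e+07


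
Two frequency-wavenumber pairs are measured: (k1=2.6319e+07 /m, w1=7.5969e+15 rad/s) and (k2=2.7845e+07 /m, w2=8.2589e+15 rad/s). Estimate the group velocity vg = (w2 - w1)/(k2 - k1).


vg = (w2 - w1) / (k2 - k1)
= (8.2589e+15 - 7.5969e+15) / (2.7845e+07 - 2.6319e+07)
= 6.6200e+14 / 1.5260e+06
= 4.3381e+08 m/s

4.3381e+08


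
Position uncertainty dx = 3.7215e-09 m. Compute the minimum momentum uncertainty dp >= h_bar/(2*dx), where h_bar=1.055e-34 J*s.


dp = h_bar / (2 * dx)
= 1.055e-34 / (2 * 3.7215e-09)
= 1.055e-34 / 7.4430e-09
= 1.4174e-26 kg*m/s

1.4174e-26


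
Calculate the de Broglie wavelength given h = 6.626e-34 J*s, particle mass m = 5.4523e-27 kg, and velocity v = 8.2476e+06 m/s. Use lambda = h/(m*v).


lambda = h / (m * v)
= 6.626e-34 / (5.4523e-27 * 8.2476e+06)
= 6.626e-34 / 4.4968e-20
= 1.4735e-14 m

1.4735e-14


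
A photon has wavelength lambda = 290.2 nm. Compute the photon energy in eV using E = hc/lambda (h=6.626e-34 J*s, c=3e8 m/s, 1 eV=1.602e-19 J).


E = hc / lambda
= (6.626e-34)(3e8) / (290.2e-9)
= 1.9878e-25 / 2.9020e-07
= 6.8498e-19 J
Converting to eV: 6.8498e-19 / 1.602e-19
= 4.2758 eV

4.2758


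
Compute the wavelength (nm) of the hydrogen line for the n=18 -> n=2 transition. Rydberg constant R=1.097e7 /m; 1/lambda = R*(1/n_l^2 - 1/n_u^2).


1/lambda = R * (1/n_l^2 - 1/n_u^2)
= 1.097e7 * (1/2^2 - 1/18^2)
= 1.097e7 * (0.25 - 0.003086)
= 1.097e7 * 0.246914
= 2.7086e+06 /m
lambda = 1 / 2.7086e+06 = 369.1887 nm

369.1887


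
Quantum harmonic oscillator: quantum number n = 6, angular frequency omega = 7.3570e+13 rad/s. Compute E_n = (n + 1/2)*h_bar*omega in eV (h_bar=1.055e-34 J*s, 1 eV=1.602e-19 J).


E = (n + 1/2) * h_bar * omega
= (6 + 0.5) * 1.055e-34 * 7.3570e+13
= 6.5 * 7.7616e-21
= 5.0451e-20 J
= 0.3149 eV

0.3149


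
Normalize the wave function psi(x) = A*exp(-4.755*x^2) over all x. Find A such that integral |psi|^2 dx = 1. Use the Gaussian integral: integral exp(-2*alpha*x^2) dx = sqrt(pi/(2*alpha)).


integral |psi|^2 dx = A^2 * sqrt(pi/(2*alpha)) = 1
A^2 = sqrt(2*alpha/pi)
= sqrt(2 * 4.755 / pi)
= 1.739864
A = sqrt(1.739864)
= 1.319

1.319


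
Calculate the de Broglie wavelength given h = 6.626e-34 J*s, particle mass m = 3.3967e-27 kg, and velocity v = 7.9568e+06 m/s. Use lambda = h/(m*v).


lambda = h / (m * v)
= 6.626e-34 / (3.3967e-27 * 7.9568e+06)
= 6.626e-34 / 2.7027e-20
= 2.4516e-14 m

2.4516e-14


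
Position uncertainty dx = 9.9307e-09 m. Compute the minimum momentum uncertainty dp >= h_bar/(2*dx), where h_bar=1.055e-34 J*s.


dp = h_bar / (2 * dx)
= 1.055e-34 / (2 * 9.9307e-09)
= 1.055e-34 / 1.9861e-08
= 5.3118e-27 kg*m/s

5.3118e-27


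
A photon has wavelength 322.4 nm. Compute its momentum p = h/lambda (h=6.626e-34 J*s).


p = h / lambda
= 6.626e-34 / (322.4e-9)
= 6.626e-34 / 3.2240e-07
= 2.0552e-27 kg*m/s

2.0552e-27


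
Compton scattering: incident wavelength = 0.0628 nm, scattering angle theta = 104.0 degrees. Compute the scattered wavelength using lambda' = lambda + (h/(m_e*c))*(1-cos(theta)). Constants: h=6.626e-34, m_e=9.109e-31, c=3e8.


Compton wavelength: h/(m_e*c) = 2.4247e-12 m
d_lambda = 2.4247e-12 * (1 - cos(104.0 deg))
= 2.4247e-12 * 1.241922
= 3.0113e-12 m = 0.003011 nm
lambda' = 0.0628 + 0.003011
= 0.065811 nm

0.065811


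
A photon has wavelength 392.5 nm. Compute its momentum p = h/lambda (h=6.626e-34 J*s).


p = h / lambda
= 6.626e-34 / (392.5e-9)
= 6.626e-34 / 3.9250e-07
= 1.6882e-27 kg*m/s

1.6882e-27


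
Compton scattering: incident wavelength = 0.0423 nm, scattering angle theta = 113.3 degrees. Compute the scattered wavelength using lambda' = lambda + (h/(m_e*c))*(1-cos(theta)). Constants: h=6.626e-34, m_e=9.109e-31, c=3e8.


Compton wavelength: h/(m_e*c) = 2.4247e-12 m
d_lambda = 2.4247e-12 * (1 - cos(113.3 deg))
= 2.4247e-12 * 1.395546
= 3.3838e-12 m = 0.003384 nm
lambda' = 0.0423 + 0.003384
= 0.045684 nm

0.045684


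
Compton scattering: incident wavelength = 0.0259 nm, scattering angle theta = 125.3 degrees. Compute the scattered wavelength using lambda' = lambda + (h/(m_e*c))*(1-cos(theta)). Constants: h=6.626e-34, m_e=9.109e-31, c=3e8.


Compton wavelength: h/(m_e*c) = 2.4247e-12 m
d_lambda = 2.4247e-12 * (1 - cos(125.3 deg))
= 2.4247e-12 * 1.577858
= 3.8258e-12 m = 0.003826 nm
lambda' = 0.0259 + 0.003826
= 0.029726 nm

0.029726


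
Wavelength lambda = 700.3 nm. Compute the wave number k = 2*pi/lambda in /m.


k = 2 * pi / lambda
= 6.2832 / (700.3e-9)
= 6.2832 / 7.0030e-07
= 8.9721e+06 /m

8.9721e+06


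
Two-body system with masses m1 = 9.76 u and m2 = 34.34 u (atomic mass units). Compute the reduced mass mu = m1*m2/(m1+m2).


mu = m1 * m2 / (m1 + m2)
= 9.76 * 34.34 / (9.76 + 34.34)
= 335.1584 / 44.1
= 7.6 u

7.6


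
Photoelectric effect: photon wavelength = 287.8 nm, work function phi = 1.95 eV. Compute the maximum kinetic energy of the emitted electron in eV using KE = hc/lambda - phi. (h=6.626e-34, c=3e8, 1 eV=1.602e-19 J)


E_photon = hc / lambda
= (6.626e-34)(3e8) / (287.8e-9)
= 6.9069e-19 J
= 4.3114 eV
KE = E_photon - phi
= 4.3114 - 1.95
= 2.3614 eV

2.3614


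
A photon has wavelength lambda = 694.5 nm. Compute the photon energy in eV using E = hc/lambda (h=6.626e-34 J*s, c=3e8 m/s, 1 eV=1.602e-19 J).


E = hc / lambda
= (6.626e-34)(3e8) / (694.5e-9)
= 1.9878e-25 / 6.9450e-07
= 2.8622e-19 J
Converting to eV: 2.8622e-19 / 1.602e-19
= 1.7866 eV

1.7866


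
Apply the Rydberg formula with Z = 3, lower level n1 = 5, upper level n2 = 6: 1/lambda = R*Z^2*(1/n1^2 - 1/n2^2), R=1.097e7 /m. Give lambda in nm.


1/lambda = R * Z^2 * (1/n1^2 - 1/n2^2)
= 1.097e7 * 3^2 * (1/5^2 - 1/6^2)
= 1.097e7 * 9 * (0.04 - 0.027778)
= 1.2067e+06 /m
lambda = 1 / 1.2067e+06
= 828.7064 nm

828.7064


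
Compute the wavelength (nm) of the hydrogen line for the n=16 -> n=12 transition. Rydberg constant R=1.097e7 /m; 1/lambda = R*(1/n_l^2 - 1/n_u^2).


1/lambda = R * (1/n_l^2 - 1/n_u^2)
= 1.097e7 * (1/12^2 - 1/16^2)
= 1.097e7 * (0.006944 - 0.003906)
= 1.097e7 * 0.003038
= 3.3329e+04 /m
lambda = 1 / 3.3329e+04 = 30003.9068 nm

30003.9068


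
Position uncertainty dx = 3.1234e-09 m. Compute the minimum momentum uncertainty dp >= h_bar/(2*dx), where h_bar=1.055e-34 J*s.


dp = h_bar / (2 * dx)
= 1.055e-34 / (2 * 3.1234e-09)
= 1.055e-34 / 6.2468e-09
= 1.6889e-26 kg*m/s

1.6889e-26


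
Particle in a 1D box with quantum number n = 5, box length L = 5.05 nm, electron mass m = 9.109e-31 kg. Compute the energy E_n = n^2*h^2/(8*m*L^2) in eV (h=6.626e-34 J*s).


E = n^2 * h^2 / (8 * m * L^2)
= 5^2 * (6.626e-34)^2 / (8 * 9.109e-31 * (5.05e-9)^2)
= 25 * 4.3904e-67 / (8 * 9.109e-31 * 2.5502e-17)
= 5.9061e-20 J
= 0.3687 eV

0.3687


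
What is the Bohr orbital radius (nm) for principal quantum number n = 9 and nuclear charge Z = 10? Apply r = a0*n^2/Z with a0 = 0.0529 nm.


r = a0 * n^2 / Z
= 0.0529 * 9^2 / 10
= 0.0529 * 81 / 10
= 0.4285 nm

0.4285


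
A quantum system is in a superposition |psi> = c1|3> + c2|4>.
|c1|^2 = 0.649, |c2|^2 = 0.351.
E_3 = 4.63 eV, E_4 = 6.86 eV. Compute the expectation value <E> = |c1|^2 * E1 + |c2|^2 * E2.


<E> = |c1|^2 * E1 + |c2|^2 * E2
= 0.649 * 4.63 + 0.351 * 6.86
= 3.0049 + 2.4079
= 5.4127 eV

5.4127


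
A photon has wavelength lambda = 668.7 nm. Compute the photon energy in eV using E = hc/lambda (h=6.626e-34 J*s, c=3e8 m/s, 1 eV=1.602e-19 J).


E = hc / lambda
= (6.626e-34)(3e8) / (668.7e-9)
= 1.9878e-25 / 6.6870e-07
= 2.9726e-19 J
Converting to eV: 2.9726e-19 / 1.602e-19
= 1.8556 eV

1.8556


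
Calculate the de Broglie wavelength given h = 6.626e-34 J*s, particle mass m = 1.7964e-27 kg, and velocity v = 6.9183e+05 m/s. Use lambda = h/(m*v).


lambda = h / (m * v)
= 6.626e-34 / (1.7964e-27 * 6.9183e+05)
= 6.626e-34 / 1.2428e-21
= 5.3315e-13 m

5.3315e-13


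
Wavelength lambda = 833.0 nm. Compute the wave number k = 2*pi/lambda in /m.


k = 2 * pi / lambda
= 6.2832 / (833.0e-9)
= 6.2832 / 8.3300e-07
= 7.5428e+06 /m

7.5428e+06


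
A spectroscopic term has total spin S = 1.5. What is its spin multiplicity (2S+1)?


Spin multiplicity = 2S + 1
= 2 * 1.5 + 1
= 3.0 + 1
= 4

4


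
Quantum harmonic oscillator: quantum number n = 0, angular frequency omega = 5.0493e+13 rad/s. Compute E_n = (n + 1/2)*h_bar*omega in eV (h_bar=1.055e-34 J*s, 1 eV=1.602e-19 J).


E = (n + 1/2) * h_bar * omega
= (0 + 0.5) * 1.055e-34 * 5.0493e+13
= 0.5 * 5.3270e-21
= 2.6635e-21 J
= 0.0166 eV

0.0166


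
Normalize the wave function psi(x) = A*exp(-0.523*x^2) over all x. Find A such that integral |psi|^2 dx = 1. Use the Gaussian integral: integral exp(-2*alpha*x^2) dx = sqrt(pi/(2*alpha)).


integral |psi|^2 dx = A^2 * sqrt(pi/(2*alpha)) = 1
A^2 = sqrt(2*alpha/pi)
= sqrt(2 * 0.523 / pi)
= 0.57702
A = sqrt(0.57702)
= 0.7596

0.7596


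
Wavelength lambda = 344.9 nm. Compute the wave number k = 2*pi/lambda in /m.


k = 2 * pi / lambda
= 6.2832 / (344.9e-9)
= 6.2832 / 3.4490e-07
= 1.8217e+07 /m

1.8217e+07


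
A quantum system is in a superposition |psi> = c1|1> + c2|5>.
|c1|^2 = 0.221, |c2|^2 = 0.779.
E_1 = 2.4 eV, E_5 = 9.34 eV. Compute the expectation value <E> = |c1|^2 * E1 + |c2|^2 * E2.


<E> = |c1|^2 * E1 + |c2|^2 * E2
= 0.221 * 2.4 + 0.779 * 9.34
= 0.5304 + 7.2759
= 7.8063 eV

7.8063


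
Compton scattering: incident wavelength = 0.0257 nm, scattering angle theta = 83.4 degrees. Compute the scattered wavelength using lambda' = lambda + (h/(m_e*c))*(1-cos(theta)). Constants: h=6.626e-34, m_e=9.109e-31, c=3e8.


Compton wavelength: h/(m_e*c) = 2.4247e-12 m
d_lambda = 2.4247e-12 * (1 - cos(83.4 deg))
= 2.4247e-12 * 0.885063
= 2.1460e-12 m = 0.002146 nm
lambda' = 0.0257 + 0.002146
= 0.027846 nm

0.027846


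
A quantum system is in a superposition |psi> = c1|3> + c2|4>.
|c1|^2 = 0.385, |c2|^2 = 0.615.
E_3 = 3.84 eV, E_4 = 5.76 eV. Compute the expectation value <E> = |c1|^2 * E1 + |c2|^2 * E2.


<E> = |c1|^2 * E1 + |c2|^2 * E2
= 0.385 * 3.84 + 0.615 * 5.76
= 1.4784 + 3.5424
= 5.0208 eV

5.0208


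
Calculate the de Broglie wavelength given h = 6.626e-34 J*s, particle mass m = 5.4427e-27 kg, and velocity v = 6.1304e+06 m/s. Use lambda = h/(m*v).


lambda = h / (m * v)
= 6.626e-34 / (5.4427e-27 * 6.1304e+06)
= 6.626e-34 / 3.3366e-20
= 1.9859e-14 m

1.9859e-14


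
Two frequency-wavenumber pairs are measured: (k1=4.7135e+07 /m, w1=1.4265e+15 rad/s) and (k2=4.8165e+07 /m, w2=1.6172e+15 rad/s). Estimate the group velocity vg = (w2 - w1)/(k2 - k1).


vg = (w2 - w1) / (k2 - k1)
= (1.6172e+15 - 1.4265e+15) / (4.8165e+07 - 4.7135e+07)
= 1.9070e+14 / 1.0300e+06
= 1.8515e+08 m/s

1.8515e+08


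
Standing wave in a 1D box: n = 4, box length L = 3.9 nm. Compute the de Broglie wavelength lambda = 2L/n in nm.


lambda = 2L / n
= 2 * 3.9 / 4
= 7.8 / 4
= 1.95 nm

1.95


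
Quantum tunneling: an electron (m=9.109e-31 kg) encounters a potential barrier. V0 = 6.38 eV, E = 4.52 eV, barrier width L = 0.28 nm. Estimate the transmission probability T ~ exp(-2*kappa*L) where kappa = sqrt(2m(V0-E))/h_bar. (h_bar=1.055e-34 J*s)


V0 - E = 1.86 eV = 2.9797e-19 J
kappa = sqrt(2 * m * (V0-E)) / h_bar
= sqrt(2 * 9.109e-31 * 2.9797e-19) / 1.055e-34
= 6.9837e+09 /m
2*kappa*L = 2 * 6.9837e+09 * 0.28e-9
= 3.9109
T = exp(-3.9109) = 2.002303e-02

2.002303e-02


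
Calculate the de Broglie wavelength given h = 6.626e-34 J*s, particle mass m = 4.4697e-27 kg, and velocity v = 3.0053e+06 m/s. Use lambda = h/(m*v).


lambda = h / (m * v)
= 6.626e-34 / (4.4697e-27 * 3.0053e+06)
= 6.626e-34 / 1.3433e-20
= 4.9327e-14 m

4.9327e-14


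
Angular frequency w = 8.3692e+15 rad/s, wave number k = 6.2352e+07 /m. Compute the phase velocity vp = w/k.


vp = w / k
= 8.3692e+15 / 6.2352e+07
= 1.3423e+08 m/s

1.3423e+08


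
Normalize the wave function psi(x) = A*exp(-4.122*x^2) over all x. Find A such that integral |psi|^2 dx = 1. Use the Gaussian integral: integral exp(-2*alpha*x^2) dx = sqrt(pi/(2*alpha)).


integral |psi|^2 dx = A^2 * sqrt(pi/(2*alpha)) = 1
A^2 = sqrt(2*alpha/pi)
= sqrt(2 * 4.122 / pi)
= 1.619922
A = sqrt(1.619922)
= 1.2728

1.2728


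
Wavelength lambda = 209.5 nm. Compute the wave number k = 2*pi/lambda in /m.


k = 2 * pi / lambda
= 6.2832 / (209.5e-9)
= 6.2832 / 2.0950e-07
= 2.9991e+07 /m

2.9991e+07


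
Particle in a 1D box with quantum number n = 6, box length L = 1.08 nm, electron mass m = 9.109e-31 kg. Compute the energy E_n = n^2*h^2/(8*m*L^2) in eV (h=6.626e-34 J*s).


E = n^2 * h^2 / (8 * m * L^2)
= 6^2 * (6.626e-34)^2 / (8 * 9.109e-31 * (1.08e-9)^2)
= 36 * 4.3904e-67 / (8 * 9.109e-31 * 1.1664e-18)
= 1.8595e-18 J
= 11.6074 eV

11.6074


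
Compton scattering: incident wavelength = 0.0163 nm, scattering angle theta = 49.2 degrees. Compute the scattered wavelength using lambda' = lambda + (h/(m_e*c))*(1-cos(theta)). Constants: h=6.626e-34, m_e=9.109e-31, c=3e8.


Compton wavelength: h/(m_e*c) = 2.4247e-12 m
d_lambda = 2.4247e-12 * (1 - cos(49.2 deg))
= 2.4247e-12 * 0.346579
= 8.4035e-13 m = 0.00084 nm
lambda' = 0.0163 + 0.00084
= 0.01714 nm

0.01714


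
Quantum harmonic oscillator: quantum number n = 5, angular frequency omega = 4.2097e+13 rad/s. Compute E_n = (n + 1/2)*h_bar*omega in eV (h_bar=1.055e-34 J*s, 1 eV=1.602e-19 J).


E = (n + 1/2) * h_bar * omega
= (5 + 0.5) * 1.055e-34 * 4.2097e+13
= 5.5 * 4.4412e-21
= 2.4427e-20 J
= 0.1525 eV

0.1525


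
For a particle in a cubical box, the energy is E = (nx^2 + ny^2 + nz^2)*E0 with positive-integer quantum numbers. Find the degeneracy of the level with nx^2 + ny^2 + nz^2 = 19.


Enumerate all (nx, ny, nz) with nx^2 + ny^2 + nz^2 = 19:
(1,3,3)
(3,1,3)
(3,3,1)
Total degeneracy = 3

3


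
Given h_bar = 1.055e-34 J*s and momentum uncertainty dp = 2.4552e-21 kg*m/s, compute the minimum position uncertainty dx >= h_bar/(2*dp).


dx = h_bar / (2 * dp)
= 1.055e-34 / (2 * 2.4552e-21)
= 1.055e-34 / 4.9104e-21
= 2.1485e-14 m

2.1485e-14


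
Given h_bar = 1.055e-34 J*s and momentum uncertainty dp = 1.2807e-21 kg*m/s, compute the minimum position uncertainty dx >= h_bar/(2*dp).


dx = h_bar / (2 * dp)
= 1.055e-34 / (2 * 1.2807e-21)
= 1.055e-34 / 2.5614e-21
= 4.1188e-14 m

4.1188e-14


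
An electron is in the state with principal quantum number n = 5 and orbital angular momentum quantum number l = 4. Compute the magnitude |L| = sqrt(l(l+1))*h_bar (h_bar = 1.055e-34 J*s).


L = sqrt(l*(l+1)) * h_bar
= sqrt(4 * 5) * 1.055e-34
= sqrt(20) * 1.055e-34
= 4.4721 * 1.055e-34
= 4.7181e-34 J*s

4.7181e-34


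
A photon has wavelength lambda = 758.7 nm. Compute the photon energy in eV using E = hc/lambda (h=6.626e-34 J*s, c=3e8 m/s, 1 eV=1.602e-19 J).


E = hc / lambda
= (6.626e-34)(3e8) / (758.7e-9)
= 1.9878e-25 / 7.5870e-07
= 2.6200e-19 J
Converting to eV: 2.6200e-19 / 1.602e-19
= 1.6355 eV

1.6355


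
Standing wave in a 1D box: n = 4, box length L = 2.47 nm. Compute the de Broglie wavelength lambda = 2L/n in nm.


lambda = 2L / n
= 2 * 2.47 / 4
= 4.94 / 4
= 1.235 nm

1.235


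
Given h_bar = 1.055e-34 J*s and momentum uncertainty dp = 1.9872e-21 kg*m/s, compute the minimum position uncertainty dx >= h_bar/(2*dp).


dx = h_bar / (2 * dp)
= 1.055e-34 / (2 * 1.9872e-21)
= 1.055e-34 / 3.9744e-21
= 2.6545e-14 m

2.6545e-14


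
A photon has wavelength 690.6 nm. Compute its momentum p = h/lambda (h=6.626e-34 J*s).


p = h / lambda
= 6.626e-34 / (690.6e-9)
= 6.626e-34 / 6.9060e-07
= 9.5946e-28 kg*m/s

9.5946e-28


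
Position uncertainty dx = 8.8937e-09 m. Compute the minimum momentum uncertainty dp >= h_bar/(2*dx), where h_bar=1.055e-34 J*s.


dp = h_bar / (2 * dx)
= 1.055e-34 / (2 * 8.8937e-09)
= 1.055e-34 / 1.7787e-08
= 5.9312e-27 kg*m/s

5.9312e-27


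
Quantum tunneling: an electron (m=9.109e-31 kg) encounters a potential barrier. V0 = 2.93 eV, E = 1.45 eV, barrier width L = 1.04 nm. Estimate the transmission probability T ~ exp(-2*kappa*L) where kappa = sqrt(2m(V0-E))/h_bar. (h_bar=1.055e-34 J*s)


V0 - E = 1.48 eV = 2.3710e-19 J
kappa = sqrt(2 * m * (V0-E)) / h_bar
= sqrt(2 * 9.109e-31 * 2.3710e-19) / 1.055e-34
= 6.2296e+09 /m
2*kappa*L = 2 * 6.2296e+09 * 1.04e-9
= 12.9576
T = exp(-12.9576) = 2.358315e-06

2.358315e-06


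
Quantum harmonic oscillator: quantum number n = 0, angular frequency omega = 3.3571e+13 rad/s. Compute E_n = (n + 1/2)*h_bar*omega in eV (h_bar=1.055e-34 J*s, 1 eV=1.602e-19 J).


E = (n + 1/2) * h_bar * omega
= (0 + 0.5) * 1.055e-34 * 3.3571e+13
= 0.5 * 3.5417e-21
= 1.7709e-21 J
= 0.0111 eV

0.0111


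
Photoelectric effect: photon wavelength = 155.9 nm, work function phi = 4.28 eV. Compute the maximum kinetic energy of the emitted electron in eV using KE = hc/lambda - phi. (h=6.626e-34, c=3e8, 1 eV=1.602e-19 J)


E_photon = hc / lambda
= (6.626e-34)(3e8) / (155.9e-9)
= 1.2750e-18 J
= 7.9591 eV
KE = E_photon - phi
= 7.9591 - 4.28
= 3.6791 eV

3.6791


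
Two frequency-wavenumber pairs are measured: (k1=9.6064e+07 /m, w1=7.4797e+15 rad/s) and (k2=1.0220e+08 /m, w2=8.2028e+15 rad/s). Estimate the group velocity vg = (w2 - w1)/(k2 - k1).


vg = (w2 - w1) / (k2 - k1)
= (8.2028e+15 - 7.4797e+15) / (1.0220e+08 - 9.6064e+07)
= 7.2310e+14 / 6.1360e+06
= 1.1785e+08 m/s

1.1785e+08


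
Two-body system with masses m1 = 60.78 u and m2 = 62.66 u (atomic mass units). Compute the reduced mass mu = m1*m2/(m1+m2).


mu = m1 * m2 / (m1 + m2)
= 60.78 * 62.66 / (60.78 + 62.66)
= 3808.4748 / 123.44
= 30.8528 u

30.8528


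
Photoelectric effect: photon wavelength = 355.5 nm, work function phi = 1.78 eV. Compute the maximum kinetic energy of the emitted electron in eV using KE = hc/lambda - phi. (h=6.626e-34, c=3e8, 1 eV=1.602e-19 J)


E_photon = hc / lambda
= (6.626e-34)(3e8) / (355.5e-9)
= 5.5916e-19 J
= 3.4904 eV
KE = E_photon - phi
= 3.4904 - 1.78
= 1.7104 eV

1.7104


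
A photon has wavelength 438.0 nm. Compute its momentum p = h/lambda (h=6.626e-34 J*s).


p = h / lambda
= 6.626e-34 / (438.0e-9)
= 6.626e-34 / 4.3800e-07
= 1.5128e-27 kg*m/s

1.5128e-27


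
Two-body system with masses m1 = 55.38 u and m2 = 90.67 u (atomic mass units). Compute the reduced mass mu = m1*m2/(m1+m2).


mu = m1 * m2 / (m1 + m2)
= 55.38 * 90.67 / (55.38 + 90.67)
= 5021.3046 / 146.05
= 34.3807 u

34.3807


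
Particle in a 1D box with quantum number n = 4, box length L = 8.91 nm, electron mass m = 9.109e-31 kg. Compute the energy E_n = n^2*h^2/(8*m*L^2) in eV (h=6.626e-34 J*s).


E = n^2 * h^2 / (8 * m * L^2)
= 4^2 * (6.626e-34)^2 / (8 * 9.109e-31 * (8.91e-9)^2)
= 16 * 4.3904e-67 / (8 * 9.109e-31 * 7.9388e-17)
= 1.2142e-20 J
= 0.0758 eV

0.0758


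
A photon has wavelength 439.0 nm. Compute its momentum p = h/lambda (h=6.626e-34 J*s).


p = h / lambda
= 6.626e-34 / (439.0e-9)
= 6.626e-34 / 4.3900e-07
= 1.5093e-27 kg*m/s

1.5093e-27


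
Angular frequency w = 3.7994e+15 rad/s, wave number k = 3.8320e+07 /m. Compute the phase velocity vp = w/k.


vp = w / k
= 3.7994e+15 / 3.8320e+07
= 9.9149e+07 m/s

9.9149e+07


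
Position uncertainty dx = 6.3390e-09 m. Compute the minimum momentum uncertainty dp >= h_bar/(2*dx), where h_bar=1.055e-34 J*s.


dp = h_bar / (2 * dx)
= 1.055e-34 / (2 * 6.3390e-09)
= 1.055e-34 / 1.2678e-08
= 8.3215e-27 kg*m/s

8.3215e-27


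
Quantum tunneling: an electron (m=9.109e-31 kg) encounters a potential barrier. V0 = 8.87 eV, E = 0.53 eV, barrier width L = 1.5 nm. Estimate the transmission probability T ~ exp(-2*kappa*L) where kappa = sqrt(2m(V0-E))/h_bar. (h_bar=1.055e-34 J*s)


V0 - E = 8.34 eV = 1.3361e-18 J
kappa = sqrt(2 * m * (V0-E)) / h_bar
= sqrt(2 * 9.109e-31 * 1.3361e-18) / 1.055e-34
= 1.4788e+10 /m
2*kappa*L = 2 * 1.4788e+10 * 1.5e-9
= 44.3643
T = exp(-44.3643) = 5.405533e-20

5.405533e-20


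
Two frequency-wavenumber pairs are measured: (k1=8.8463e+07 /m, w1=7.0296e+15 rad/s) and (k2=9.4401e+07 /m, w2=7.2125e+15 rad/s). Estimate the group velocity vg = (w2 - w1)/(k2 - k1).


vg = (w2 - w1) / (k2 - k1)
= (7.2125e+15 - 7.0296e+15) / (9.4401e+07 - 8.8463e+07)
= 1.8290e+14 / 5.9380e+06
= 3.0802e+07 m/s

3.0802e+07


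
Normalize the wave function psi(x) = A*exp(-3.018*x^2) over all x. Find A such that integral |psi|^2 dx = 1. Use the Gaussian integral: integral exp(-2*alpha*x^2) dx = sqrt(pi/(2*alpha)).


integral |psi|^2 dx = A^2 * sqrt(pi/(2*alpha)) = 1
A^2 = sqrt(2*alpha/pi)
= sqrt(2 * 3.018 / pi)
= 1.386116
A = sqrt(1.386116)
= 1.1773

1.1773


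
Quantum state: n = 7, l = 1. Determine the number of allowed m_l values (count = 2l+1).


m_l ranges from -l to +l in integer steps
So m_l goes from -1 to +1
Count = 2l + 1 = 2*1 + 1
= 3

3


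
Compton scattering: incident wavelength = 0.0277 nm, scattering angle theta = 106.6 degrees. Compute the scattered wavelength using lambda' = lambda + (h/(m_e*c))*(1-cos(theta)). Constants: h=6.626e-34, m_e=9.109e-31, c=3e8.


Compton wavelength: h/(m_e*c) = 2.4247e-12 m
d_lambda = 2.4247e-12 * (1 - cos(106.6 deg))
= 2.4247e-12 * 1.285688
= 3.1174e-12 m = 0.003117 nm
lambda' = 0.0277 + 0.003117
= 0.030817 nm

0.030817


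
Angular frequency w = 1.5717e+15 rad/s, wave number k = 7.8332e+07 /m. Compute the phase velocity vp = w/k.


vp = w / k
= 1.5717e+15 / 7.8332e+07
= 2.0065e+07 m/s

2.0065e+07


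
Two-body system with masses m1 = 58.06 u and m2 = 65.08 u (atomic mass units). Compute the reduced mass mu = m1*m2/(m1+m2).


mu = m1 * m2 / (m1 + m2)
= 58.06 * 65.08 / (58.06 + 65.08)
= 3778.5448 / 123.14
= 30.685 u

30.685


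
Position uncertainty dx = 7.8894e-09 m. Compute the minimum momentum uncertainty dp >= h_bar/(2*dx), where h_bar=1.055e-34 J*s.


dp = h_bar / (2 * dx)
= 1.055e-34 / (2 * 7.8894e-09)
= 1.055e-34 / 1.5779e-08
= 6.6862e-27 kg*m/s

6.6862e-27


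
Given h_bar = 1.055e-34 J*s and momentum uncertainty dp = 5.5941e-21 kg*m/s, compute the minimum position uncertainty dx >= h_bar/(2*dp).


dx = h_bar / (2 * dp)
= 1.055e-34 / (2 * 5.5941e-21)
= 1.055e-34 / 1.1188e-20
= 9.4296e-15 m

9.4296e-15


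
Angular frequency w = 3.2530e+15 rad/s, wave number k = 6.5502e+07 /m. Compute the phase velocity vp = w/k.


vp = w / k
= 3.2530e+15 / 6.5502e+07
= 4.9663e+07 m/s

4.9663e+07


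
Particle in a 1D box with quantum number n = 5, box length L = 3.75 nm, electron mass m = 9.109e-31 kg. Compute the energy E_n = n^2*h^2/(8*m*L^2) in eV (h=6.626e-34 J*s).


E = n^2 * h^2 / (8 * m * L^2)
= 5^2 * (6.626e-34)^2 / (8 * 9.109e-31 * (3.75e-9)^2)
= 25 * 4.3904e-67 / (8 * 9.109e-31 * 1.4063e-17)
= 1.0711e-19 J
= 0.6686 eV

0.6686


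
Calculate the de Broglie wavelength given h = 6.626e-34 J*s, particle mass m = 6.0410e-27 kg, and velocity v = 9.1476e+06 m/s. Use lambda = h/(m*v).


lambda = h / (m * v)
= 6.626e-34 / (6.0410e-27 * 9.1476e+06)
= 6.626e-34 / 5.5261e-20
= 1.1990e-14 m

1.1990e-14


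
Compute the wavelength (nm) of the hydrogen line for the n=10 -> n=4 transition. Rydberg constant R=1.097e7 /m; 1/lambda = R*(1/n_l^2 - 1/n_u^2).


1/lambda = R * (1/n_l^2 - 1/n_u^2)
= 1.097e7 * (1/4^2 - 1/10^2)
= 1.097e7 * (0.0625 - 0.01)
= 1.097e7 * 0.0525
= 5.7592e+05 /m
lambda = 1 / 5.7592e+05 = 1736.3372 nm

1736.3372


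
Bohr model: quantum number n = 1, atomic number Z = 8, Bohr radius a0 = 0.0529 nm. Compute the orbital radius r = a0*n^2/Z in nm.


r = a0 * n^2 / Z
= 0.0529 * 1^2 / 8
= 0.0529 * 1 / 8
= 0.0066 nm

0.0066


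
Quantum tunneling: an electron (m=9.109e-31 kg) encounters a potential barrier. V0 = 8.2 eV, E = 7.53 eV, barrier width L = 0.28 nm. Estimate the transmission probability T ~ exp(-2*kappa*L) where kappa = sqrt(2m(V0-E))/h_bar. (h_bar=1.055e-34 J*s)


V0 - E = 0.67 eV = 1.0733e-19 J
kappa = sqrt(2 * m * (V0-E)) / h_bar
= sqrt(2 * 9.109e-31 * 1.0733e-19) / 1.055e-34
= 4.1915e+09 /m
2*kappa*L = 2 * 4.1915e+09 * 0.28e-9
= 2.3472
T = exp(-2.3472) = 9.563426e-02

9.563426e-02


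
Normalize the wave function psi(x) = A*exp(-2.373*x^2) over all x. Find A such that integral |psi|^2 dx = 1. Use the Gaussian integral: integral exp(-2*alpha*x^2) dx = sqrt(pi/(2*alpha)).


integral |psi|^2 dx = A^2 * sqrt(pi/(2*alpha)) = 1
A^2 = sqrt(2*alpha/pi)
= sqrt(2 * 2.373 / pi)
= 1.229105
A = sqrt(1.229105)
= 1.1087

1.1087


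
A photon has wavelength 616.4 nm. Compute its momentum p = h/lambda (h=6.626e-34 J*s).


p = h / lambda
= 6.626e-34 / (616.4e-9)
= 6.626e-34 / 6.1640e-07
= 1.0750e-27 kg*m/s

1.0750e-27


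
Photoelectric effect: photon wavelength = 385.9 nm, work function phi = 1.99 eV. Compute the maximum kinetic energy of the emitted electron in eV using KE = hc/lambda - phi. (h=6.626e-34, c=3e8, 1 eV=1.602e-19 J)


E_photon = hc / lambda
= (6.626e-34)(3e8) / (385.9e-9)
= 5.1511e-19 J
= 3.2154 eV
KE = E_photon - phi
= 3.2154 - 1.99
= 1.2254 eV

1.2254


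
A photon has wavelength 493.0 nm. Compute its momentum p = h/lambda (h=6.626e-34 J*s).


p = h / lambda
= 6.626e-34 / (493.0e-9)
= 6.626e-34 / 4.9300e-07
= 1.3440e-27 kg*m/s

1.3440e-27


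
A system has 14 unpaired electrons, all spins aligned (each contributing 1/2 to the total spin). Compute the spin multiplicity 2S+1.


Total spin S = N * (1/2) = 14 * 0.5 = 7.0
Spin multiplicity = 2S + 1
= 2 * 7.0 + 1
= 15

15


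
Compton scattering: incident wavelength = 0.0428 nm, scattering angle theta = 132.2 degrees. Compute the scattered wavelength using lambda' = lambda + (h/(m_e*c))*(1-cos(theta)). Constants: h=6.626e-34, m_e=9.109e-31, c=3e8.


Compton wavelength: h/(m_e*c) = 2.4247e-12 m
d_lambda = 2.4247e-12 * (1 - cos(132.2 deg))
= 2.4247e-12 * 1.671721
= 4.0534e-12 m = 0.004053 nm
lambda' = 0.0428 + 0.004053
= 0.046853 nm

0.046853


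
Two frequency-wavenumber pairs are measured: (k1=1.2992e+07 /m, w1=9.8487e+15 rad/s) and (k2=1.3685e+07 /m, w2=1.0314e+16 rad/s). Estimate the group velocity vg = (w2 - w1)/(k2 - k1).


vg = (w2 - w1) / (k2 - k1)
= (1.0314e+16 - 9.8487e+15) / (1.3685e+07 - 1.2992e+07)
= 4.6530e+14 / 6.9300e+05
= 6.7143e+08 m/s

6.7143e+08


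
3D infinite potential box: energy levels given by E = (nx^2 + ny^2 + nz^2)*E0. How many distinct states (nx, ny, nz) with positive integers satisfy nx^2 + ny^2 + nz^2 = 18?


Enumerate all (nx, ny, nz) with nx^2 + ny^2 + nz^2 = 18:
(1,1,4)
(1,4,1)
(4,1,1)
Total degeneracy = 3

3


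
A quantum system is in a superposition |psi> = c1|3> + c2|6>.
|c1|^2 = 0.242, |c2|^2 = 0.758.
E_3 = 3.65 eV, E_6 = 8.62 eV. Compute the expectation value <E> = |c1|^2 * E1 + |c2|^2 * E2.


<E> = |c1|^2 * E1 + |c2|^2 * E2
= 0.242 * 3.65 + 0.758 * 8.62
= 0.8833 + 6.534
= 7.4173 eV

7.4173


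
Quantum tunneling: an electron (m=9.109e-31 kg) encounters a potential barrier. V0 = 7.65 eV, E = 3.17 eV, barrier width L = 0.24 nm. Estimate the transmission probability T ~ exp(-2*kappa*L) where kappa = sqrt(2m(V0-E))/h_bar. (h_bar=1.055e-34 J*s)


V0 - E = 4.48 eV = 7.1770e-19 J
kappa = sqrt(2 * m * (V0-E)) / h_bar
= sqrt(2 * 9.109e-31 * 7.1770e-19) / 1.055e-34
= 1.0838e+10 /m
2*kappa*L = 2 * 1.0838e+10 * 0.24e-9
= 5.2025
T = exp(-5.2025) = 5.502968e-03

5.502968e-03


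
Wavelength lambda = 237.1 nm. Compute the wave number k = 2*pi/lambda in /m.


k = 2 * pi / lambda
= 6.2832 / (237.1e-9)
= 6.2832 / 2.3710e-07
= 2.6500e+07 /m

2.6500e+07


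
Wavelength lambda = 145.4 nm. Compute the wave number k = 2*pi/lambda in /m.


k = 2 * pi / lambda
= 6.2832 / (145.4e-9)
= 6.2832 / 1.4540e-07
= 4.3213e+07 /m

4.3213e+07


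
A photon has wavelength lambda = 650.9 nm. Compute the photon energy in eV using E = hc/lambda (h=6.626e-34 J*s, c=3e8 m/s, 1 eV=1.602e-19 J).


E = hc / lambda
= (6.626e-34)(3e8) / (650.9e-9)
= 1.9878e-25 / 6.5090e-07
= 3.0539e-19 J
Converting to eV: 3.0539e-19 / 1.602e-19
= 1.9063 eV

1.9063
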